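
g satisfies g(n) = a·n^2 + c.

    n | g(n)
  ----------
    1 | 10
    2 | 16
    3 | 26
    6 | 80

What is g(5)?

From g(1) = 10 and g(2) = 16: 1a + c = 10 and 4a + c = 16.
Subtracting: 3a = 6, so a = 2; then c = 10 − 2·1 = 8.
So g(n) = 2n² + 8, and g(5) = 58.

58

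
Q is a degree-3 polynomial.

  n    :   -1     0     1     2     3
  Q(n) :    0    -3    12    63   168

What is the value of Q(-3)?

-12

First differences: -3, 15, 51, 105. Second differences: 18, 36, 54. Third differences: 18, 18.
Level-3 differences are constant, so Q has degree 3.
Fitting a degree-3 polynomial gives Q(n) = 3n³ + 9n² + 3n - 3.
Then Q(-3) = -12.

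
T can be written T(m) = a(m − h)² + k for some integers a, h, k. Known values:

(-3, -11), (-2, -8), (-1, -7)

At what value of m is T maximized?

First differences 3, 1; second difference -2 = 2a, so a = -1.
Expanding, the m-coefficient is −2ah = 2h; matching it to the data gives h = -1, and then k = -7.
So T(m) = -1(m + 1)² − 7.
Hence h = -1.

-1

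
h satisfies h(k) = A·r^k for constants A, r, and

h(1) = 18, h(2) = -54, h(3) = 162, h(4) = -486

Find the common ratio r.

-3

Consecutive ratio: -54/18 = -3, and 162/(-54) = -3, so r = -3.
Then A·(-3)^1 = 18 gives A = -6, and h(k) = -6·(-3)^k.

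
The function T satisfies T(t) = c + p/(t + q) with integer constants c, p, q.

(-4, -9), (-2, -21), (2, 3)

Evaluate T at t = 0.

15

(T(t) − c)(t + q) = p for each data point; the three points give a linear system in c and q, then p follows.
Solving: c = -3, q = 1, p = 18, so T(t) = -3 + 18/(t + 1).
Then T(0) = -3 + 18/1 = 15.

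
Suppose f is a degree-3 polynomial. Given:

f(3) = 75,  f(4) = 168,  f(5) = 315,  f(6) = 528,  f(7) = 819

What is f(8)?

First differences: 93, 147, 213, 291. Second differences: 54, 66, 78. Third differences: 12, 12.
Level-3 differences are constant, so f has degree 3.
Fitting a degree-3 polynomial gives f(t) = 2t³ + 3t² - 2t.
Then f(8) = 1200.

1200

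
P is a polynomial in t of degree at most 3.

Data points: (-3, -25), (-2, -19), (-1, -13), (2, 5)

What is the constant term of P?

Write P(t) = at³ + bt² + ct + d; the 4 given values yield a linear system in the 4 coefficients.
Solving, the top 2 coefficients vanish, and P(t) = 6t - 7.
The constant term is P(0) = -7.

-7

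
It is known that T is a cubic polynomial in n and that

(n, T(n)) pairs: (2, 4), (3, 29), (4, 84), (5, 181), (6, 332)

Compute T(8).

844

First differences: 25, 55, 97, 151. Second differences: 30, 42, 54. Third differences: 12, 12.
Level-3 differences are constant, so T has degree 3.
Fitting a degree-3 polynomial gives T(n) = 2n³ - 3n² + 2n - 4.
Then T(8) = 844.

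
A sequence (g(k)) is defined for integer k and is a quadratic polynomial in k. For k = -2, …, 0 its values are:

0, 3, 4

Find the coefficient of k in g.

0

Write g(k) = ak² + bk + c; the 3 given values yield a linear system in the 3 coefficients.
Solving, g(k) = -k² + 4.
The coefficient of k is 0.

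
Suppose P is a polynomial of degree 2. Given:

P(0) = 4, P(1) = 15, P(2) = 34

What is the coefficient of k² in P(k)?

4

Write P(k) = ak² + bk + c; the 3 given values yield a linear system in the 3 coefficients.
Solving, P(k) = 4k² + 7k + 4.
The coefficient of k² is 4.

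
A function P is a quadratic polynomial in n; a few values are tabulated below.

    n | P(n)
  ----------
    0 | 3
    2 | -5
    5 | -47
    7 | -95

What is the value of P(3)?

-15

Write P(n) = an² + bn + c; the 4 given values yield a linear system in the 3 coefficients.
Solving, P(n) = -2n² + 3.
Then P(3) = -15.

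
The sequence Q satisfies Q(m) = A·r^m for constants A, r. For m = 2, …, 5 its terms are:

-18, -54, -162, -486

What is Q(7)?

-4374

Consecutive ratio: -54/(-18) = 3, and -162/(-54) = 3, so r = 3.
Then A·3^2 = -18 gives A = -2, and Q(m) = -2·3^m.
Q(7) = -2·3^7 = -4374.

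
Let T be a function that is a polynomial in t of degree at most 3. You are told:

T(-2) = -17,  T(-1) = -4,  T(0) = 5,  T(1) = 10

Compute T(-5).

First differences: 13, 9, 5. Second differences: -4, -4.
Level-2 differences are constant, so T has degree 2.
Fitting a degree-2 polynomial gives T(t) = -2t² + 7t + 5.
Then T(-5) = -80.

-80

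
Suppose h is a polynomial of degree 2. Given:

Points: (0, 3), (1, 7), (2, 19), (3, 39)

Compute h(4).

67

Write h(m) = am² + bm + c; the 4 given values yield a linear system in the 3 coefficients.
Solving, h(m) = 4m² + 3.
Then h(4) = 67.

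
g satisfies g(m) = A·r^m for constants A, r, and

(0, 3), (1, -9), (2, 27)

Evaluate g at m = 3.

-81

Consecutive ratio: -9/3 = -3, and 27/(-9) = -3, so r = -3.
Then A·(-3)^0 = 3 gives A = 3, and g(m) = 3·(-3)^m.
g(3) = 3·(-3)^3 = -81.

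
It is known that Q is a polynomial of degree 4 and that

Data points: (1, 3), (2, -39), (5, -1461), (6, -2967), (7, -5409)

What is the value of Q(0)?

Write Q(n) = an^4 + bn³ + cn² + dn + e; the 5 given values yield a linear system in the 5 coefficients.
Solving, Q(n) = -2n^4 - 2n³ + 2n² - 4n + 9.
Then Q(0) = 9.

9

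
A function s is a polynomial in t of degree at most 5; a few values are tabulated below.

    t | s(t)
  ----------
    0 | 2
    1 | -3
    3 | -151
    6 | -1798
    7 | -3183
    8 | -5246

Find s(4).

Write s(t) = at^5 + bt^4 + ct³ + dt² + et + p; the 6 given values yield a linear system in the 6 coefficients.
Solving, the leading coefficient vanishes, and s(t) = -t^4 - 2t³ - 2t² + 2.
Then s(4) = -414.

-414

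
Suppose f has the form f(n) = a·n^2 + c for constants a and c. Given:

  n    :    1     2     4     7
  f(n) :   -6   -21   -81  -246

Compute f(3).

-46

From f(1) = -6 and f(2) = -21: 1a + c = -6 and 4a + c = -21.
Subtracting: 3a = -15, so a = -5; then c = -6 − (-5)·1 = -1.
So f(n) = -5n² − 1, and f(3) = -46.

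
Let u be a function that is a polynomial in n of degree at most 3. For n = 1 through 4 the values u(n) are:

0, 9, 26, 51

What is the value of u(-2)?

21

Write u(n) = an³ + bn² + cn + d; the 4 given values yield a linear system in the 4 coefficients.
Solving, the leading coefficient vanishes, and u(n) = 4n² - 3n - 1.
Then u(-2) = 21.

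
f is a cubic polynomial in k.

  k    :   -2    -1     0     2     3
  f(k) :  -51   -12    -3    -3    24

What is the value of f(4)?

93

Write f(k) = ak³ + bk² + ck + d; the 5 given values yield a linear system in the 4 coefficients.
Solving, f(k) = 3k³ - 6k² - 3.
Then f(4) = 93.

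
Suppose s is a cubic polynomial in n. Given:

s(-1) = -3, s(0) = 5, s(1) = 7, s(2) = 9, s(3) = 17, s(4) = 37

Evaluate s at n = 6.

137

First differences: 8, 2, 2, 8, 20. Second differences: -6, 0, 6, 12. Third differences: 6, 6, 6.
Level-3 differences are constant, so s has degree 3.
Fitting a degree-3 polynomial gives s(n) = n³ - 3n² + 4n + 5.
Then s(6) = 137.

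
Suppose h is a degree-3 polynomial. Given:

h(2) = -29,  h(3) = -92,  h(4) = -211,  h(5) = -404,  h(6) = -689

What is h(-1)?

4

Write h(t) = at³ + bt² + ct + d; the 5 given values yield a linear system in the 4 coefficients.
Solving, h(t) = -3t³ - t² - t + 1.
Then h(-1) = 4.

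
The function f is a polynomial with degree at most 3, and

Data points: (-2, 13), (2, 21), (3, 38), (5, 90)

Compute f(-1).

Write f(m) = am³ + bm² + cm + d; the 4 given values yield a linear system in the 4 coefficients.
Solving, the leading coefficient vanishes, and f(m) = 3m² + 2m + 5.
Then f(-1) = 6.

6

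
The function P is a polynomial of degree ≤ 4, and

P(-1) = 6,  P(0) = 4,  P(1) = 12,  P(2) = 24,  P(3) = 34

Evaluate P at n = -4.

First differences: -2, 8, 12, 10. Second differences: 10, 4, -2. Third differences: -6, -6.
Level-3 differences are constant, so P has degree 3.
Fitting a degree-3 polynomial gives P(n) = -n³ + 5n² + 4n + 4.
Then P(-4) = 132.

132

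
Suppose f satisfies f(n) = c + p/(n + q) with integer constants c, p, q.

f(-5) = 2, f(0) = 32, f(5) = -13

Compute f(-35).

(f(n) − c)(n + q) = p for each data point; the three points give a linear system in c and q, then p follows.
Solving: c = -4, q = -1, p = -36, so f(n) = -4 − 36/(n − 1).
Then f(-35) = -4 − 36/(-36) = -3.

-3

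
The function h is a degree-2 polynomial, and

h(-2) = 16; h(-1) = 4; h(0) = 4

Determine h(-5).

Write h(n) = an² + bn + c; the 3 given values yield a linear system in the 3 coefficients.
Solving, h(n) = 6n² + 6n + 4.
Then h(-5) = 124.

124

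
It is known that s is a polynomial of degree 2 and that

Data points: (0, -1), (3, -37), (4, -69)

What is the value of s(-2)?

-27

Write s(x) = ax² + bx + c; the 3 given values yield a linear system in the 3 coefficients.
Solving, s(x) = -5x² + 3x - 1.
Then s(-2) = -27.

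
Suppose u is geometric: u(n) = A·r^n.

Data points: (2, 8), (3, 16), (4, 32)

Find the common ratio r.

2

Consecutive ratio: 16/8 = 2, and 32/16 = 2, so r = 2.
Then A·2^2 = 8 gives A = 2, and u(n) = 2·2^n.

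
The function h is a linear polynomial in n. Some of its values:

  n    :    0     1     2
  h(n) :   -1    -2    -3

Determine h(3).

-4

First differences: -1, -1.
Level-1 differences are constant, so h has degree 1.
Fitting a degree-1 polynomial gives h(n) = -n - 1.
Then h(3) = -4.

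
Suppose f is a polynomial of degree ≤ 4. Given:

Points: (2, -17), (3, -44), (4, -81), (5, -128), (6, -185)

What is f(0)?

7

First differences: -27, -37, -47, -57. Second differences: -10, -10, -10.
Level-2 differences are constant, so f has degree 2.
Fitting a degree-2 polynomial gives f(t) = -5t² - 2t + 7.
Then f(0) = 7.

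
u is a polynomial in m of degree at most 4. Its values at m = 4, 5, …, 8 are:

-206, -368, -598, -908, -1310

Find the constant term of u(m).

2

First differences: -162, -230, -310, -402. Second differences: -68, -80, -92. Third differences: -12, -12.
Level-3 differences are constant, so u has degree 3.
Fitting a degree-3 polynomial gives u(m) = -2m³ - 4m² - 4m + 2.
The constant term is u(0) = 2.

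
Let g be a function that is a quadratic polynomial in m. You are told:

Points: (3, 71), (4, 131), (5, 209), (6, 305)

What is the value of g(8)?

551

First differences: 60, 78, 96. Second differences: 18, 18.
Level-2 differences are constant, so g has degree 2.
Fitting a degree-2 polynomial gives g(m) = 9m² - 3m - 1.
Then g(8) = 551.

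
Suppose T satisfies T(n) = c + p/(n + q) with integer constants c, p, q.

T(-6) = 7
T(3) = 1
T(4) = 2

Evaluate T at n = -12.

6

(T(n) − c)(n + q) = p for each data point; the three points give a linear system in c and q, then p follows.
Solving: c = 5, q = 0, p = -12, so T(n) = 5 − 12/(n + 0).
Then T(-12) = 5 − 12/(-12) = 6.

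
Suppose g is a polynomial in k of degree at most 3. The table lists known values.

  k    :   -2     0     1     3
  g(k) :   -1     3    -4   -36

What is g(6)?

Write g(k) = ak³ + bk² + ck + d; the 4 given values yield a linear system in the 4 coefficients.
Solving, the leading coefficient vanishes, and g(k) = -3k² - 4k + 3.
Then g(6) = -129.

-129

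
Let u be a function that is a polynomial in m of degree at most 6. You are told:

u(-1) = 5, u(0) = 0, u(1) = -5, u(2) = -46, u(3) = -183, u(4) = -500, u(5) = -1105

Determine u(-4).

Write u(m) = am^6 + bm^5 + cm^4 + dm³ + em² + pm + q; the 7 given values yield a linear system in the 7 coefficients.
Solving, the top 2 coefficients vanish, and u(m) = -m^4 - 4m³ + m² - m.
Then u(-4) = 20.

20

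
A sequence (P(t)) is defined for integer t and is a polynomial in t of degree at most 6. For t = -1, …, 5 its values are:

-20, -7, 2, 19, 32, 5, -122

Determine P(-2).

Write P(t) = at^6 + bt^5 + ct^4 + dt³ + et² + pt + q; the 7 given values yield a linear system in the 7 coefficients.
Solving, the top 2 coefficients vanish, and P(t) = -t^4 + 4t³ - t² + 7t - 7.
Then P(-2) = -73.

-73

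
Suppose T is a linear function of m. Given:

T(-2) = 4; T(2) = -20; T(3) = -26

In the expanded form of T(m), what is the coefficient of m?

Write T(m) = am + b; the 3 given values yield a linear system in the 2 coefficients.
Solving, T(m) = -6m - 8.
The coefficient of m is -6.

-6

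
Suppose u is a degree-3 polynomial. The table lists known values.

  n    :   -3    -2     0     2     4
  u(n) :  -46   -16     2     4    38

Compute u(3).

Write u(n) = an³ + bn² + cn + d; the 5 given values yield a linear system in the 4 coefficients.
Solving, u(n) = n³ - 2n² + n + 2.
Then u(3) = 14.

14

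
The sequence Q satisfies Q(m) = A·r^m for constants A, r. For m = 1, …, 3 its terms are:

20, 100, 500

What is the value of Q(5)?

Consecutive ratio: 100/20 = 5, and 500/100 = 5, so r = 5.
Then A·5^1 = 20 gives A = 4, and Q(m) = 4·5^m.
Q(5) = 4·5^5 = 12500.

12500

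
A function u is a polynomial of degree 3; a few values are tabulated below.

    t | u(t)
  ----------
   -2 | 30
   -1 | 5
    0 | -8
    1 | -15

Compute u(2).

-22

Write u(t) = at³ + bt² + ct + d; the 4 given values yield a linear system in the 4 coefficients.
Solving, u(t) = -t³ + 3t² - 9t - 8.
Then u(2) = -22.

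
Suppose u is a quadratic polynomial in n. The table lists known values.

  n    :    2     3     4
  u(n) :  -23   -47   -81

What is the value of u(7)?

-243

Write u(n) = an² + bn + c; the 3 given values yield a linear system in the 3 coefficients.
Solving, u(n) = -5n² + n - 5.
Then u(7) = -243.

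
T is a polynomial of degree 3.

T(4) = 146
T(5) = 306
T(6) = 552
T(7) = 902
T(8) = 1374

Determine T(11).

Write T(t) = at³ + bt² + ct + d; the 5 given values yield a linear system in the 4 coefficients.
Solving, T(t) = 3t³ - 2t² - 5t + 6.
Then T(11) = 3702.

3702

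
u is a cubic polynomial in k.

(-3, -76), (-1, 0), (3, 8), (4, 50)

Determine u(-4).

Write u(k) = ak³ + bk² + ck + d; the 4 given values yield a linear system in the 4 coefficients.
Solving, u(k) = 2k³ - 4k² - 4k + 2.
Then u(-4) = -174.

-174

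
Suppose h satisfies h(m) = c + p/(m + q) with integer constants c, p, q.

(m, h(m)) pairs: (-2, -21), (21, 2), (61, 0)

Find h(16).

(h(m) − c)(m + q) = p for each data point; the three points give a linear system in c and q, then p follows.
Solving: c = -1, q = -1, p = 60, so h(m) = -1 + 60/(m − 1).
Then h(16) = -1 + 60/15 = 3.

3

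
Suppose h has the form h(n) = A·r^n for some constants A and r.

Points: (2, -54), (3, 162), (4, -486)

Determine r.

-3

Consecutive ratio: 162/(-54) = -3, and -486/162 = -3, so r = -3.
Then A·(-3)^2 = -54 gives A = -6, and h(n) = -6·(-3)^n.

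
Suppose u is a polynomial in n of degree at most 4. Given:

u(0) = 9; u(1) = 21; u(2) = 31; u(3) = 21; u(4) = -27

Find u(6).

First differences: 12, 10, -10, -48. Second differences: -2, -20, -38. Third differences: -18, -18.
Level-3 differences are constant, so u has degree 3.
Fitting a degree-3 polynomial gives u(n) = -3n³ + 8n² + 7n + 9.
Then u(6) = -309.

-309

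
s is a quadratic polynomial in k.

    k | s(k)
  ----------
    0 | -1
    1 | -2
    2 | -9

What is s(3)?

Write s(k) = ak² + bk + c; the 3 given values yield a linear system in the 3 coefficients.
Solving, s(k) = -3k² + 2k - 1.
Then s(3) = -22.

-22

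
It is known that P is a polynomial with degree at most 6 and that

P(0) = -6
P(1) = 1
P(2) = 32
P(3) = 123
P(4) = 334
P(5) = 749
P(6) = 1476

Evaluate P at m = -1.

Write P(m) = am^6 + bm^5 + cm^4 + dm³ + em² + pm + q; the 7 given values yield a linear system in the 7 coefficients.
Solving, the top 2 coefficients vanish, and P(m) = m^4 + 5m² + m - 6.
Then P(-1) = -1.

-1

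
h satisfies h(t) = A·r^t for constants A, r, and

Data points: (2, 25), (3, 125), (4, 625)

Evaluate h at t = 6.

15625

Consecutive ratio: 125/25 = 5, and 625/125 = 5, so r = 5.
Then A·5^2 = 25 gives A = 1, and h(t) = 1·5^t.
h(6) = 1·5^6 = 15625.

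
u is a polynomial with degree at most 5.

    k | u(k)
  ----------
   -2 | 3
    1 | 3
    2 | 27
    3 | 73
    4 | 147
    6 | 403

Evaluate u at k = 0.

Write u(k) = ak^5 + bk^4 + ck³ + dk² + ek + p; the 6 given values yield a linear system in the 6 coefficients.
Solving, the top 2 coefficients vanish, and u(k) = k³ + 5k² + 2k - 5.
Then u(0) = -5.

-5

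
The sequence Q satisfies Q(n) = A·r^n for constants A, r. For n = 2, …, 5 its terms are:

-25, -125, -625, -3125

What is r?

Consecutive ratio: -125/(-25) = 5, and -625/(-125) = 5, so r = 5.
Then A·5^2 = -25 gives A = -1, and Q(n) = -1·5^n.

5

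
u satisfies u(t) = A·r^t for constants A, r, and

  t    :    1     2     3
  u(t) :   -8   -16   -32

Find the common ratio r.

2

Consecutive ratio: -16/(-8) = 2, and -32/(-16) = 2, so r = 2.
Then A·2^1 = -8 gives A = -4, and u(t) = -4·2^t.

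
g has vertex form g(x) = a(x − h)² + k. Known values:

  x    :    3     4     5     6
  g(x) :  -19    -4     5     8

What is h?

6

First differences 15, 9, 3; second difference -6 = 2a, so a = -3.
Expanding, the x-coefficient is −2ah = 6h; matching it to the data gives h = 6, and then k = 8.
So g(x) = -3(x − 6)² + 8.
Hence h = 6.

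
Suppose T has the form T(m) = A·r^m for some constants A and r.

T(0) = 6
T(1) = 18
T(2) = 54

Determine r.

3

Consecutive ratio: 18/6 = 3, and 54/18 = 3, so r = 3.
Then A·3^0 = 6 gives A = 6, and T(m) = 6·3^m.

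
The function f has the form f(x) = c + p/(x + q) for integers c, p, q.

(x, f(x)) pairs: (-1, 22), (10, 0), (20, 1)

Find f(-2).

(f(x) − c)(x + q) = p for each data point; the three points give a linear system in c and q, then p follows.
Solving: c = 2, q = 0, p = -20, so f(x) = 2 − 20/(x + 0).
Then f(-2) = 2 − 20/(-2) = 12.

12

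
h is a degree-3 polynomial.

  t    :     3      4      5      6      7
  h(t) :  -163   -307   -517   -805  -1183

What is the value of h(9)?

First differences: -144, -210, -288, -378. Second differences: -66, -78, -90. Third differences: -12, -12.
Level-3 differences are constant, so h has degree 3.
Fitting a degree-3 polynomial gives h(t) = -2t³ - 9t² - 7t - 7.
Then h(9) = -2257.

-2257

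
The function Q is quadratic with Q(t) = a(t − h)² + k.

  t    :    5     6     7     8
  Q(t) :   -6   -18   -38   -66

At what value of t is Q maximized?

4

First differences -12, -20, -28; second difference -8 = 2a, so a = -4.
Expanding, the t-coefficient is −2ah = 8h; matching it to the data gives h = 4, and then k = -2.
So Q(t) = -4(t − 4)² − 2.
Hence h = 4.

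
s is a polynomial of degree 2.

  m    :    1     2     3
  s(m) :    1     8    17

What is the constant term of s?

Write s(m) = am² + bm + c; the 3 given values yield a linear system in the 3 coefficients.
Solving, s(m) = m² + 4m - 4.
The constant term is s(0) = -4.

-4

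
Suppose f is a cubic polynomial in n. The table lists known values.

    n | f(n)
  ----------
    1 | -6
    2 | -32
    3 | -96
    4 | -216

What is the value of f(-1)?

4

Write f(n) = an³ + bn² + cn + d; the 4 given values yield a linear system in the 4 coefficients.
Solving, f(n) = -3n³ - n² - 2n.
Then f(-1) = 4.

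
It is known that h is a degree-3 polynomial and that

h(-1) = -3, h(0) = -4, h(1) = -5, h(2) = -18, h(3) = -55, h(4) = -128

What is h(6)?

-430

Write h(n) = an³ + bn² + cn + d; the 6 given values yield a linear system in the 4 coefficients.
Solving, h(n) = -2n³ + n - 4.
Then h(6) = -430.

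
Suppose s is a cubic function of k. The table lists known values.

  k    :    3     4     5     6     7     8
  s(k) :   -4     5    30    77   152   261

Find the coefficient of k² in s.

-4

First differences: 9, 25, 47, 75, 109. Second differences: 16, 22, 28, 34. Third differences: 6, 6, 6.
Level-3 differences are constant, so s has degree 3.
Fitting a degree-3 polynomial gives s(k) = k³ - 4k² + 5.
The coefficient of k² is -4.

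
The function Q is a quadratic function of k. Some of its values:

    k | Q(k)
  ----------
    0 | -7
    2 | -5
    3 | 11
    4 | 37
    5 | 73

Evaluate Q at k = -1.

7

Write Q(k) = ak² + bk + c; the 5 given values yield a linear system in the 3 coefficients.
Solving, Q(k) = 5k² - 9k - 7.
Then Q(-1) = 7.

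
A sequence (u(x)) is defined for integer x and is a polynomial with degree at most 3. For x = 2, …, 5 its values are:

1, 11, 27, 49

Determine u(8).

First differences: 10, 16, 22. Second differences: 6, 6.
Level-2 differences are constant, so u has degree 2.
Fitting a degree-2 polynomial gives u(x) = 3x² - 5x - 1.
Then u(8) = 151.

151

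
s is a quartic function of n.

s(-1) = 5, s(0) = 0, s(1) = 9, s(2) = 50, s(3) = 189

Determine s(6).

2574

Write s(n) = an^4 + bn³ + cn² + dn + e; the 5 given values yield a linear system in the 5 coefficients.
Solving, s(n) = 2n^4 - n³ + 5n² + 3n.
Then s(6) = 2574.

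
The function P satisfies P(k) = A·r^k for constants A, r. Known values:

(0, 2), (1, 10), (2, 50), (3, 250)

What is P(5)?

6250

Consecutive ratio: 10/2 = 5, and 50/10 = 5, so r = 5.
Then A·5^0 = 2 gives A = 2, and P(k) = 2·5^k.
P(5) = 2·5^5 = 6250.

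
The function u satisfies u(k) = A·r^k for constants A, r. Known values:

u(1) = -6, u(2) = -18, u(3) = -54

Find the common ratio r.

3

Consecutive ratio: -18/(-6) = 3, and -54/(-18) = 3, so r = 3.
Then A·3^1 = -6 gives A = -2, and u(k) = -2·3^k.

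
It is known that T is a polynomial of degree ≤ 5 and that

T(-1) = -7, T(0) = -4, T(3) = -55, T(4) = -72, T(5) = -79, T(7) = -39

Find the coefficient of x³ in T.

1

Write T(x) = ax^5 + bx^4 + cx³ + dx² + ex + p; the 6 given values yield a linear system in the 6 coefficients.
Solving, the top 2 coefficients vanish, and T(x) = x³ - 7x² - 5x - 4.
The coefficient of x³ is 1.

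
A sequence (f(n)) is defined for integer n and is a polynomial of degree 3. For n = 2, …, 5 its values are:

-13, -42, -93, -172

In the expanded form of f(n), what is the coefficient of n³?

-1

Write f(n) = an³ + bn² + cn + d; the 4 given values yield a linear system in the 4 coefficients.
Solving, f(n) = -n³ - 2n² + 3.
The coefficient of n³ is -1.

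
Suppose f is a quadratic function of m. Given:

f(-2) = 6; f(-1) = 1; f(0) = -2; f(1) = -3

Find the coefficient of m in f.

First differences: -5, -3, -1. Second differences: 2, 2.
Level-2 differences are constant, so f has degree 2.
Fitting a degree-2 polynomial gives f(m) = m² - 2m - 2.
The coefficient of m is -2.

-2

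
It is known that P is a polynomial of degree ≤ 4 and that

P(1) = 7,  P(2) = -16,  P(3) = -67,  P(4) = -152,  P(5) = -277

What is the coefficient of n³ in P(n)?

Write P(n) = an^4 + bn³ + cn² + dn + e; the 5 given values yield a linear system in the 5 coefficients.
Solving, the leading coefficient vanishes, and P(n) = -n³ - 8n² + 8n + 8.
The coefficient of n³ is -1.

-1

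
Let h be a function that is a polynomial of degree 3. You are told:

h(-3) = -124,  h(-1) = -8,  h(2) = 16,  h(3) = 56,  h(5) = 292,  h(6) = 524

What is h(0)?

2

Write h(n) = an³ + bn² + cn + d; the 6 given values yield a linear system in the 4 coefficients.
Solving, h(n) = 3n³ - 4n² + 3n + 2.
Then h(0) = 2.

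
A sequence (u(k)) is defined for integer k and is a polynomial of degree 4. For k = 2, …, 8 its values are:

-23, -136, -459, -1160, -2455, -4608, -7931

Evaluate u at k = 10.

Write u(k) = ak^4 + bk³ + ck² + dk + e; the 7 given values yield a linear system in the 5 coefficients.
Solving, u(k) = -2k^4 + 5k² - 8k + 5.
Then u(10) = -19575.

-19575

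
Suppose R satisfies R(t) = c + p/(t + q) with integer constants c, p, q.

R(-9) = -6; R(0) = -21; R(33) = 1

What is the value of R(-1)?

-16

(R(t) − c)(t + q) = p for each data point; the three points give a linear system in c and q, then p follows.
Solving: c = -1, q = -3, p = 60, so R(t) = -1 + 60/(t − 3).
Then R(-1) = -1 + 60/(-4) = -16.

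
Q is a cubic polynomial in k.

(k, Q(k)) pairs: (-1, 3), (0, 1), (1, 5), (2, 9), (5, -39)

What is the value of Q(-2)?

17

Write Q(k) = ak³ + bk² + ck + d; the 5 given values yield a linear system in the 4 coefficients.
Solving, Q(k) = -k³ + 3k² + 2k + 1.
Then Q(-2) = 17.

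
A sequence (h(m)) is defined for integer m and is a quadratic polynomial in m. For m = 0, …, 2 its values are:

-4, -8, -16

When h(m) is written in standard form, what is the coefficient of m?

-2

Write h(m) = am² + bm + c; the 3 given values yield a linear system in the 3 coefficients.
Solving, h(m) = -2m² - 2m - 4.
The coefficient of m is -2.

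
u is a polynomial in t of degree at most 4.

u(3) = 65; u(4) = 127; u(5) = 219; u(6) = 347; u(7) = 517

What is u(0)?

First differences: 62, 92, 128, 170. Second differences: 30, 36, 42. Third differences: 6, 6.
Level-3 differences are constant, so u has degree 3.
Fitting a degree-3 polynomial gives u(t) = t³ + 3t² + 4t - 1.
The constant term is u(0) = -1.

-1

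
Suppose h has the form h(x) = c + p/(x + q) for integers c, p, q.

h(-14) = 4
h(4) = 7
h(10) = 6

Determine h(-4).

-1

(h(x) − c)(x + q) = p for each data point; the three points give a linear system in c and q, then p follows.
Solving: c = 5, q = 2, p = 12, so h(x) = 5 + 12/(x + 2).
Then h(-4) = 5 + 12/(-2) = -1.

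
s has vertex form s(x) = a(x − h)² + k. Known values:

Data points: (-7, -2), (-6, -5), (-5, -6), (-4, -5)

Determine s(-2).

3

First differences -3, -1, 1; second difference 2 = 2a, so a = 1.
Expanding, the x-coefficient is −2ah = -2h; matching it to the data gives h = -5, and then k = -6.
So s(x) = 1(x + 5)² − 6.
s(-2) = 1·3² − 6 = 3.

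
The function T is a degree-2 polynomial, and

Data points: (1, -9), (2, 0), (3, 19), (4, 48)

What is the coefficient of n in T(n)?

First differences: 9, 19, 29. Second differences: 10, 10.
Level-2 differences are constant, so T has degree 2.
Fitting a degree-2 polynomial gives T(n) = 5n² - 6n - 8.
The coefficient of n is -6.

-6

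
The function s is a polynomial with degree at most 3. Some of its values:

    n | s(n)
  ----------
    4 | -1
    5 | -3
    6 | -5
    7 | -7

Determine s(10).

First differences: -2, -2, -2.
Level-1 differences are constant, so s has degree 1.
Fitting a degree-1 polynomial gives s(n) = -2n + 7.
Then s(10) = -13.

-13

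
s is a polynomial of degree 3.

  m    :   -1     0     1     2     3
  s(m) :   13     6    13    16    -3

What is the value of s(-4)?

Write s(m) = am³ + bm² + cm + d; the 5 given values yield a linear system in the 4 coefficients.
Solving, s(m) = -3m³ + 7m² + 3m + 6.
Then s(-4) = 298.

298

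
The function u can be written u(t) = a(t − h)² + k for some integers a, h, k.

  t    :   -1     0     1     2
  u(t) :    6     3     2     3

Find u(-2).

First differences -3, -1, 1; second difference 2 = 2a, so a = 1.
Expanding, the t-coefficient is −2ah = -2h; matching it to the data gives h = 1, and then k = 2.
So u(t) = 1(t − 1)² + 2.
u(-2) = 1·(-3)² + 2 = 11.

11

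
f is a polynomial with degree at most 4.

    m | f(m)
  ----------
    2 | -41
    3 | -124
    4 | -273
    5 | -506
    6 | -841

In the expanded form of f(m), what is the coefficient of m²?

Write f(m) = am^4 + bm³ + cm² + dm + e; the 5 given values yield a linear system in the 5 coefficients.
Solving, the leading coefficient vanishes, and f(m) = -3m³ - 6m² + 4m - 1.
The coefficient of m² is -6.

-6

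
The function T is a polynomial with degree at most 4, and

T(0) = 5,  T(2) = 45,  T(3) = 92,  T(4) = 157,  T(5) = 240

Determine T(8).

597

Write T(m) = am^4 + bm³ + cm² + dm + e; the 5 given values yield a linear system in the 5 coefficients.
Solving, the top 2 coefficients vanish, and T(m) = 9m² + 2m + 5.
Then T(8) = 597.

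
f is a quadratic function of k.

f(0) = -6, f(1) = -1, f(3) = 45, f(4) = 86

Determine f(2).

16

Write f(k) = ak² + bk + c; the 4 given values yield a linear system in the 3 coefficients.
Solving, f(k) = 6k² - k - 6.
Then f(2) = 16.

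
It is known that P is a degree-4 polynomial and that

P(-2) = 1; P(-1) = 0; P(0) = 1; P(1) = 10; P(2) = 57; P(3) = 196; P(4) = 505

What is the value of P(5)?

1086

First differences: -1, 1, 9, 47, 139, 309. Second differences: 2, 8, 38, 92, 170. Third differences: 6, 30, 54, 78. Fourth differences: 24, 24, 24.
Level-4 differences are constant, so P has degree 4.
Extending the table by one column gives the next first difference 581, so P(5) = 505 + 581 = 1086.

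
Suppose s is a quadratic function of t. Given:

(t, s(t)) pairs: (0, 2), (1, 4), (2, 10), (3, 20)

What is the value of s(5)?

52

First differences: 2, 6, 10. Second differences: 4, 4.
Level-2 differences are constant, so s has degree 2.
Fitting a degree-2 polynomial gives s(t) = 2t² + 2.
Then s(5) = 52.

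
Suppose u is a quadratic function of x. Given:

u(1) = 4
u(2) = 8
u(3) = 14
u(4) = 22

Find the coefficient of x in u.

First differences: 4, 6, 8. Second differences: 2, 2.
Level-2 differences are constant, so u has degree 2.
Fitting a degree-2 polynomial gives u(x) = x² + x + 2.
The coefficient of x is 1.

1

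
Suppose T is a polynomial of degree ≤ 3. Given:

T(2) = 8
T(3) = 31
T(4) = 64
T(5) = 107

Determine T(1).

First differences: 23, 33, 43. Second differences: 10, 10.
Level-2 differences are constant, so T has degree 2.
Fitting a degree-2 polynomial gives T(m) = 5m² - 2m - 8.
Then T(1) = -5.

-5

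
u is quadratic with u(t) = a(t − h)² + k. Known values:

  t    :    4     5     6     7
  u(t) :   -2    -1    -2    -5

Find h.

First differences 1, -1, -3; second difference -2 = 2a, so a = -1.
Expanding, the t-coefficient is −2ah = 2h; matching it to the data gives h = 5, and then k = -1.
So u(t) = -1(t − 5)² − 1.
Hence h = 5.

5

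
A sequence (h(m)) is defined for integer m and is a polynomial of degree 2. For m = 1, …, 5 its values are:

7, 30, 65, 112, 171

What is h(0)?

-4

First differences: 23, 35, 47, 59. Second differences: 12, 12, 12.
Level-2 differences are constant, so h has degree 2.
Fitting a degree-2 polynomial gives h(m) = 6m² + 5m - 4.
The constant term is h(0) = -4.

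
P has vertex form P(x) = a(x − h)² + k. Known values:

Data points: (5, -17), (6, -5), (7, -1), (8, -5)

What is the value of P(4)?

First differences 12, 4, -4; second difference -8 = 2a, so a = -4.
Expanding, the x-coefficient is −2ah = 8h; matching it to the data gives h = 7, and then k = -1.
So P(x) = -4(x − 7)² − 1.
P(4) = -4·(-3)² − 1 = -37.

-37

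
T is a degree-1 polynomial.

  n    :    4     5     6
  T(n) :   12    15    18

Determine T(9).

First differences: 3, 3.
Level-1 differences are constant, so T has degree 1.
Fitting a degree-1 polynomial gives T(n) = 3n.
Then T(9) = 27.

27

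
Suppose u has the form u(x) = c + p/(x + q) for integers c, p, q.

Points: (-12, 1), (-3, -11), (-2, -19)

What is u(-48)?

4

(u(x) − c)(x + q) = p for each data point; the three points give a linear system in c and q, then p follows.
Solving: c = 5, q = 0, p = 48, so u(x) = 5 + 48/(x + 0).
Then u(-48) = 5 + 48/(-48) = 4.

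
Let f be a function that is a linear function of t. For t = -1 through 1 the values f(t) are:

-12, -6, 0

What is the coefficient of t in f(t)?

First differences: 6, 6.
Level-1 differences are constant, so f has degree 1.
Fitting a degree-1 polynomial gives f(t) = 6t - 6.
The coefficient of t is 6.

6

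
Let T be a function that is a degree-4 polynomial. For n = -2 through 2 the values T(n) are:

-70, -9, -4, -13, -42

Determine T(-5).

Write T(n) = an^4 + bn³ + cn² + dn + e; the 5 given values yield a linear system in the 5 coefficients.
Solving, T(n) = -2n^4 + 3n³ - 5n² - 5n - 4.
Then T(-5) = -1729.

-1729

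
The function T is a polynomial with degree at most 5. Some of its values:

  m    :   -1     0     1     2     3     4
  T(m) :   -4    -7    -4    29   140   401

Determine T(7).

3164

Write T(m) = am^5 + bm^4 + cm³ + dm² + em + p; the 6 given values yield a linear system in the 6 coefficients.
Solving, the leading coefficient vanishes, and T(m) = m^4 + 2m³ + 2m² - 2m - 7.
Then T(7) = 3164.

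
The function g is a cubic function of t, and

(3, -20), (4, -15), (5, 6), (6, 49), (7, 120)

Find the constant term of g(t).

1

First differences: 5, 21, 43, 71. Second differences: 16, 22, 28. Third differences: 6, 6.
Level-3 differences are constant, so g has degree 3.
Fitting a degree-3 polynomial gives g(t) = t³ - 4t² - 4t + 1.
The constant term is g(0) = 1.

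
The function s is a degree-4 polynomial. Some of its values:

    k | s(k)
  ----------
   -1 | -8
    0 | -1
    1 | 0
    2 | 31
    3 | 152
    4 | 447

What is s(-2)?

-33

First differences: 7, 1, 31, 121, 295. Second differences: -6, 30, 90, 174. Third differences: 36, 60, 84. Fourth differences: 24, 24.
Level-4 differences are constant, so s has degree 4.
Fitting a degree-4 polynomial gives s(k) = k^4 + 4k³ - 4k² - 1.
Then s(-2) = -33.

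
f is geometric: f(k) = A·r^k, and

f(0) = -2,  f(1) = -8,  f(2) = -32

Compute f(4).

Consecutive ratio: -8/(-2) = 4, and -32/(-8) = 4, so r = 4.
Then A·4^0 = -2 gives A = -2, and f(k) = -2·4^k.
f(4) = -2·4^4 = -512.

-512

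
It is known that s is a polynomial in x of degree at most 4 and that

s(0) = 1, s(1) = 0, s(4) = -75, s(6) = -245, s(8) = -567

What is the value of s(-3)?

16

Write s(x) = ax^4 + bx³ + cx² + dx + e; the 5 given values yield a linear system in the 5 coefficients.
Solving, the leading coefficient vanishes, and s(x) = -x³ - x² + x + 1.
Then s(-3) = 16.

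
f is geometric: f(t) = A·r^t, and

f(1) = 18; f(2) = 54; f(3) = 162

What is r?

3

Consecutive ratio: 54/18 = 3, and 162/54 = 3, so r = 3.
Then A·3^1 = 18 gives A = 6, and f(t) = 6·3^t.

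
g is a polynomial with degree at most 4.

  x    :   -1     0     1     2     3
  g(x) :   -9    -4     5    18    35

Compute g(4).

First differences: 5, 9, 13, 17. Second differences: 4, 4, 4.
Level-2 differences are constant, so g has degree 2.
Extending the table by one column gives the next first difference 21, so g(4) = 35 + 21 = 56.

56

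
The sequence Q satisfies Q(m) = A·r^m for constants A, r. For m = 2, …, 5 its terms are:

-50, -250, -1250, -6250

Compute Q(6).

Consecutive ratio: -250/(-50) = 5, and -1250/(-250) = 5, so r = 5.
Then A·5^2 = -50 gives A = -2, and Q(m) = -2·5^m.
Q(6) = -2·5^6 = -31250.

-31250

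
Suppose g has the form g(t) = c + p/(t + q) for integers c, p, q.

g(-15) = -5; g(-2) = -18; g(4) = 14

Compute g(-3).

(g(t) − c)(t + q) = p for each data point; the three points give a linear system in c and q, then p follows.
Solving: c = -2, q = -1, p = 48, so g(t) = -2 + 48/(t − 1).
Then g(-3) = -2 + 48/(-4) = -14.

-14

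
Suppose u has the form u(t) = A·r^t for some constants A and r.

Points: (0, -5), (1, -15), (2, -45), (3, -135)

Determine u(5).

Consecutive ratio: -15/(-5) = 3, and -45/(-15) = 3, so r = 3.
Then A·3^0 = -5 gives A = -5, and u(t) = -5·3^t.
u(5) = -5·3^5 = -1215.

-1215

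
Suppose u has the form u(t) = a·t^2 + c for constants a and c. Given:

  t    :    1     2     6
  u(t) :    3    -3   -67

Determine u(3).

-13

From u(1) = 3 and u(2) = -3: 1a + c = 3 and 4a + c = -3.
Subtracting: 3a = -6, so a = -2; then c = 3 − (-2)·1 = 5.
So u(t) = -2t² + 5, and u(3) = -13.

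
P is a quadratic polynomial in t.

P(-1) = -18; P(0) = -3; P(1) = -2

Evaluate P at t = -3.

Write P(t) = at² + bt + c; the 3 given values yield a linear system in the 3 coefficients.
Solving, P(t) = -7t² + 8t - 3.
Then P(-3) = -90.

-90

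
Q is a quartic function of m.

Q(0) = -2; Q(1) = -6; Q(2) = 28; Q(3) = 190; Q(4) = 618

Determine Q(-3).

Write Q(m) = am^4 + bm³ + cm² + dm + e; the 5 given values yield a linear system in the 5 coefficients.
Solving, Q(m) = 2m^4 + 3m³ - 4m² - 5m - 2.
Then Q(-3) = 58.

58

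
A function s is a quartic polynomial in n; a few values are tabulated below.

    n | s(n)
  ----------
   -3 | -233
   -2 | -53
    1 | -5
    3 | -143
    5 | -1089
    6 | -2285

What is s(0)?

1

Write s(n) = an^4 + bn³ + cn² + dn + e; the 6 given values yield a linear system in the 5 coefficients.
Solving, s(n) = -2n^4 + 2n³ - 3n² - 3n + 1.
The constant term is s(0) = 1.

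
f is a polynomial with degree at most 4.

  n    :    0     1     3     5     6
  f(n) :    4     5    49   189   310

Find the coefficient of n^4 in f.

0

Write f(n) = an^4 + bn³ + cn² + dn + e; the 5 given values yield a linear system in the 5 coefficients.
Solving, the leading coefficient vanishes, and f(n) = n³ + 3n² - 3n + 4.
The coefficient of n^4 is 0.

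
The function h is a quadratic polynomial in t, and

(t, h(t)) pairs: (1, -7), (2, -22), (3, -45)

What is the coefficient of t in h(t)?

-3

Write h(t) = at² + bt + c; the 3 given values yield a linear system in the 3 coefficients.
Solving, h(t) = -4t² - 3t.
The coefficient of t is -3.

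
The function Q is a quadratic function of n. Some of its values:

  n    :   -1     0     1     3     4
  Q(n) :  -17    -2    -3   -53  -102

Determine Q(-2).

Write Q(n) = an² + bn + c; the 5 given values yield a linear system in the 3 coefficients.
Solving, Q(n) = -8n² + 7n - 2.
Then Q(-2) = -48.

-48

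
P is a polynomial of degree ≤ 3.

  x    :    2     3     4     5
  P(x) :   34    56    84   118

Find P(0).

8

First differences: 22, 28, 34. Second differences: 6, 6.
Level-2 differences are constant, so P has degree 2.
Fitting a degree-2 polynomial gives P(x) = 3x² + 7x + 8.
Then P(0) = 8.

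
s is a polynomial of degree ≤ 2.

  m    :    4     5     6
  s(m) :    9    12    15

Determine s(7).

18

First differences: 3, 3.
Level-1 differences are constant, so s has degree 1.
Fitting a degree-1 polynomial gives s(m) = 3m - 3.
Then s(7) = 18.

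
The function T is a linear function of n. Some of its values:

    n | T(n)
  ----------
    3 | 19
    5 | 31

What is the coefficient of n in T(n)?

6

Write T(n) = an + b; the 2 given values yield a linear system in the 2 coefficients.
Solving, T(n) = 6n + 1.
The coefficient of n is 6.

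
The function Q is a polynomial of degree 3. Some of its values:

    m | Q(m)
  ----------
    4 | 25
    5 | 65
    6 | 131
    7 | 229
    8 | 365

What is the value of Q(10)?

775

First differences: 40, 66, 98, 136. Second differences: 26, 32, 38. Third differences: 6, 6.
Level-3 differences are constant, so Q has degree 3.
Fitting a degree-3 polynomial gives Q(m) = m³ - 2m² - 3m + 5.
Then Q(10) = 775.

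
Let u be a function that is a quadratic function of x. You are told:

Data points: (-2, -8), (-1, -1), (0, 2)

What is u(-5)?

Write u(x) = ax² + bx + c; the 3 given values yield a linear system in the 3 coefficients.
Solving, u(x) = -2x² + x + 2.
Then u(-5) = -53.

-53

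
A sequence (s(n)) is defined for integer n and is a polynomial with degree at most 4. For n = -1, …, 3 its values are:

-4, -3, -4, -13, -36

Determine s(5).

-148

First differences: 1, -1, -9, -23. Second differences: -2, -8, -14. Third differences: -6, -6.
Level-3 differences are constant, so s has degree 3.
Fitting a degree-3 polynomial gives s(n) = -n³ - n² + n - 3.
Then s(5) = -148.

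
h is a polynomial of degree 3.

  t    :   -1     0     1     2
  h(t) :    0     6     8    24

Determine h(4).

170

Write h(t) = at³ + bt² + ct + d; the 4 given values yield a linear system in the 4 coefficients.
Solving, h(t) = 3t³ - 2t² + t + 6.
Then h(4) = 170.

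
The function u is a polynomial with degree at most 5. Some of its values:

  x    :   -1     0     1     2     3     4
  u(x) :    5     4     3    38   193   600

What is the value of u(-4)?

First differences: -1, -1, 35, 155, 407. Second differences: 0, 36, 120, 252. Third differences: 36, 84, 132. Fourth differences: 48, 48.
Level-4 differences are constant, so u has degree 4.
Fitting a degree-4 polynomial gives u(x) = 2x^4 + 2x³ - 2x² - 3x + 4.
Then u(-4) = 368.

368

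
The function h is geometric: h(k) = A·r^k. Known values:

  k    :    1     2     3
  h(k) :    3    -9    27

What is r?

-3

Consecutive ratio: -9/3 = -3, and 27/(-9) = -3, so r = -3.
Then A·(-3)^1 = 3 gives A = -1, and h(k) = -1·(-3)^k.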